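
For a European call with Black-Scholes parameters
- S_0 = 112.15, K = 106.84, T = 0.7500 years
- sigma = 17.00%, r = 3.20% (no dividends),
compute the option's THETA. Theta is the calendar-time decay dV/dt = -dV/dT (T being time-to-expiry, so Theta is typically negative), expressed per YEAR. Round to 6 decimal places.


d1 = 0.5660910744; d2 = 0.4188667558
phi(d1) = 0.3398781576; exp(-qT) = 1.0000000000; exp(-rT) = 0.9762857098
Theta = -S*exp(-qT)*phi(d1)*sigma/(2*sqrt(T)) - r*K*exp(-rT)*N(d2) + q*S*exp(-qT)*N(d1)
N(d1) = 0.7143340648; N(d2) = 0.6623432429; sqrt(T) = 0.8660254038
Term 1 = -112.1500 * 1.0000000000 * 0.3398781576 * 0.1700 / (2 * 0.8660254038) = -3.7411991526
Term 2 = -0.0320 * 106.8400 * 0.9762857098 * 0.6623432429 = -2.2107717186
Term 3 = 0 (no dividend yield, q = 0)
Theta = -3.7411991526 + (-2.2107717186) + (0.0000000000) = -5.951971

Answer: Theta = -5.951971


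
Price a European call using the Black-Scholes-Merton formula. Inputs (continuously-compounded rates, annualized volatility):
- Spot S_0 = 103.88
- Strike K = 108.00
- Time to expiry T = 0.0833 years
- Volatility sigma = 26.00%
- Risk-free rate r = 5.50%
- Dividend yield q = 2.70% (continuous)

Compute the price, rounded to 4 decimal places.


d1 = (ln(S/K) + (r - q + 0.5*sigma^2) * T) / (sigma * sqrt(T)) = -0.44971569
d2 = d1 - sigma * sqrt(T) = -0.52475621
exp(-rT) = 0.99542898; exp(-qT) = 0.99775343
C = S_0 * exp(-qT) * N(d1) - K * exp(-rT) * N(d2)
N(d1) = 0.32645773; N(d2) = 0.29987634
C = 103.8800 * 0.99775343 * 0.32645773 - 108.0000 * 0.99542898 * 0.29987634 = 1.5976

Answer: Price = 1.5976


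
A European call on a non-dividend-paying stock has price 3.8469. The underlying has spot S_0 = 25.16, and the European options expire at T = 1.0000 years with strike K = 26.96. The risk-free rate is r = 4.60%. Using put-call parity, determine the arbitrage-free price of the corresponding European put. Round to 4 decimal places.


Put-call parity: C - P = S_0 * exp(-qT) - K * exp(-rT).
S_0 * exp(-qT) = 25.1600 * 1.00000000 = 25.16000000
K * exp(-rT) = 26.9600 * 0.95504196 = 25.74793130
P = C - S*exp(-qT) + K*exp(-rT)
P = 3.8469 - 25.16000000 + 25.74793130 = 4.4348

Answer: Put price = 4.4348


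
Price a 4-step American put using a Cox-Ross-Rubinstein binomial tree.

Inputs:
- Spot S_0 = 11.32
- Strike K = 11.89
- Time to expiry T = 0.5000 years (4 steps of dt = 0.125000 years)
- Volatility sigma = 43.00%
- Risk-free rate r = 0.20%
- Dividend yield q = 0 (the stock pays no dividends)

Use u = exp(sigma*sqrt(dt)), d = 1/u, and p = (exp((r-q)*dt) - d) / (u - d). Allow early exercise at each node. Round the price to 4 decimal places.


dt = T/N = 0.125000
u = exp(sigma*sqrt(dt)) = 1.164193; d = 1/u = 0.858964
p = (exp((r-q)*dt) - d) / (u - d) = 0.462885
Discount per step: exp(-r*dt) = 0.999750
Stock lattice S(k, i) with i counting down-moves:
  k=0: S(0,0) = 11.3200
  k=1: S(1,0) = 13.1787; S(1,1) = 9.7235
  k=2: S(2,0) = 15.3425; S(2,1) = 11.3200; S(2,2) = 8.3521
  k=3: S(3,0) = 17.8616; S(3,1) = 13.1787; S(3,2) = 9.7235; S(3,3) = 7.1742
  k=4: S(4,0) = 20.7944; S(4,1) = 15.3425; S(4,2) = 11.3200; S(4,3) = 8.3521; S(4,4) = 6.1624
Terminal payoffs V(N, i) = max(K - S_T, 0):
  V(4,0) = 0.000000; V(4,1) = 0.000000; V(4,2) = 0.570000; V(4,3) = 3.537882; V(4,4) = 5.727644
Backward induction: V(k, i) = exp(-r*dt) * [p * V(k+1, i) + (1-p) * V(k+1, i+1)]; then take max(V_cont, immediate exercise) for American.
  V(3,0) = exp(-r*dt) * [p*0.000000 + (1-p)*0.000000] = 0.000000; exercise = 0.000000; V(3,0) = max -> 0.000000
  V(3,1) = exp(-r*dt) * [p*0.000000 + (1-p)*0.570000] = 0.306079; exercise = 0.000000; V(3,1) = max -> 0.306079
  V(3,2) = exp(-r*dt) * [p*0.570000 + (1-p)*3.537882] = 2.163552; exercise = 2.166525; V(3,2) = max -> 2.166525
  V(3,3) = exp(-r*dt) * [p*3.537882 + (1-p)*5.727644] = 4.712857; exercise = 4.715829; V(3,3) = max -> 4.715829
  V(2,0) = exp(-r*dt) * [p*0.000000 + (1-p)*0.306079] = 0.164358; exercise = 0.000000; V(2,0) = max -> 0.164358
  V(2,1) = exp(-r*dt) * [p*0.306079 + (1-p)*2.166525] = 1.305025; exercise = 0.570000; V(2,1) = max -> 1.305025
  V(2,2) = exp(-r*dt) * [p*2.166525 + (1-p)*4.715829] = 3.534910; exercise = 3.537882; V(2,2) = max -> 3.537882
  V(1,0) = exp(-r*dt) * [p*0.164358 + (1-p)*1.305025] = 0.776833; exercise = 0.000000; V(1,0) = max -> 0.776833
  V(1,1) = exp(-r*dt) * [p*1.305025 + (1-p)*3.537882] = 2.503700; exercise = 2.166525; V(1,1) = max -> 2.503700
  V(0,0) = exp(-r*dt) * [p*0.776833 + (1-p)*2.503700] = 1.703933; exercise = 0.570000; V(0,0) = max -> 1.703933

Answer: Price = V(0,0) = 1.7039


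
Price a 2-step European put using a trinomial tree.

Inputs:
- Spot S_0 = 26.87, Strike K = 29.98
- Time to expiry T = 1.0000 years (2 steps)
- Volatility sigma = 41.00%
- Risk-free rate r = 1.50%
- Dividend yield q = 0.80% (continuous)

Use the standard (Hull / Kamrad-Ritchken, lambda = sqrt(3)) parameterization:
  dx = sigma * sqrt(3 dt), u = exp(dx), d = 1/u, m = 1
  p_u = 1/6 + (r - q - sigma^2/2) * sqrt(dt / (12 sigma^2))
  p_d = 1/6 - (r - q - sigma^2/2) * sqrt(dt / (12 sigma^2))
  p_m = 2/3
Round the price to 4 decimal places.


dt = T/N = 0.500000; dx = sigma*sqrt(3*dt) = 0.502145
u = exp(dx) = 1.652262; d = 1/u = 0.605231
p_u = 0.128306, p_m = 0.666667, p_d = 0.205027
Discount per step: exp(-r*dt) = 0.992528
Stock lattice S(k, j) with j the centered position index:
  k=0: S(0,+0) = 26.8700
  k=1: S(1,-1) = 16.2626; S(1,+0) = 26.8700; S(1,+1) = 44.3963
  k=2: S(2,-2) = 9.8426; S(2,-1) = 16.2626; S(2,+0) = 26.8700; S(2,+1) = 44.3963; S(2,+2) = 73.3543
Terminal payoffs V(N, j) = max(K - S_T, 0):
  V(2,-2) = 20.137403; V(2,-1) = 13.717448; V(2,+0) = 3.110000; V(2,+1) = 0.000000; V(2,+2) = 0.000000
Backward induction: V(k, j) = exp(-r*dt) * [p_u * V(k+1, j+1) + p_m * V(k+1, j) + p_d * V(k+1, j-1)]
  V(1,-1) = exp(-r*dt) * [p_u*3.110000 + p_m*13.717448 + p_d*20.137403] = 13.570549
  V(1,+0) = exp(-r*dt) * [p_u*0.000000 + p_m*3.110000 + p_d*13.717448] = 4.849275
  V(1,+1) = exp(-r*dt) * [p_u*0.000000 + p_m*0.000000 + p_d*3.110000] = 0.632870
  V(0,+0) = exp(-r*dt) * [p_u*0.632870 + p_m*4.849275 + p_d*13.570549] = 6.050829

Answer: Price = V(0,0) = 6.0508


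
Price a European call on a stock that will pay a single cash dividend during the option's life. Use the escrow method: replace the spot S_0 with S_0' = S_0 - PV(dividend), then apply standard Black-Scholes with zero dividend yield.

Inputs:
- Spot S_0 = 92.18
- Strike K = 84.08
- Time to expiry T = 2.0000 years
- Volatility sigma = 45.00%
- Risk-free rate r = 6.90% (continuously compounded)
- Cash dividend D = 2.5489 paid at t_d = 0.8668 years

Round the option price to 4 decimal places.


Answer: Price = 29.6127

Derivation:
PV(D) = D * exp(-r * t_d) = 2.5489 * 0.94194424 = 2.40092167
S_0' = S_0 - PV(D) = 92.1800 - 2.40092167 = 89.77907833
d1 = (ln(S_0'/K) + (r + sigma^2/2)*T) / (sigma*sqrt(T)) = 0.63809825
d2 = d1 - sigma*sqrt(T) = 0.00170215
exp(-rT) = 0.87109869
N(d1) = 0.73829514; N(d2) = 0.50067906
C = S_0' * N(d1) - K * exp(-rT) * N(d2) = 89.77907833 * 0.73829514 - 84.0800 * 0.87109869 * 0.50067906 = 29.6127


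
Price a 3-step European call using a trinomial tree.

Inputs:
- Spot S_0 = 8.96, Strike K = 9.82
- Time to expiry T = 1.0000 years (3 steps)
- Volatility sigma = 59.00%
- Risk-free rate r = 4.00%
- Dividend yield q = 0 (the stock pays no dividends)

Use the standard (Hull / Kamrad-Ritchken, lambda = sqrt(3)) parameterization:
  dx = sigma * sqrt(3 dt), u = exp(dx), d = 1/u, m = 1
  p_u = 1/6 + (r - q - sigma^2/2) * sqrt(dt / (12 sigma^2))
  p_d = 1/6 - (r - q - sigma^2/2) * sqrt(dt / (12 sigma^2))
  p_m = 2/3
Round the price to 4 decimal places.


Answer: Price = V(0,0) = 1.8131

Derivation:
dt = T/N = 0.333333; dx = sigma*sqrt(3*dt) = 0.590000
u = exp(dx) = 1.803988; d = 1/u = 0.554327
p_u = 0.128799, p_m = 0.666667, p_d = 0.204534
Discount per step: exp(-r*dt) = 0.986755
Stock lattice S(k, j) with j the centered position index:
  k=0: S(0,+0) = 8.9600
  k=1: S(1,-1) = 4.9668; S(1,+0) = 8.9600; S(1,+1) = 16.1637
  k=2: S(2,-2) = 2.7532; S(2,-1) = 4.9668; S(2,+0) = 8.9600; S(2,+1) = 16.1637; S(2,+2) = 29.1592
  k=3: S(3,-3) = 1.5262; S(3,-2) = 2.7532; S(3,-1) = 4.9668; S(3,+0) = 8.9600; S(3,+1) = 16.1637; S(3,+2) = 29.1592; S(3,+3) = 52.6028
Terminal payoffs V(N, j) = max(S_T - K, 0):
  V(3,-3) = 0.000000; V(3,-2) = 0.000000; V(3,-1) = 0.000000; V(3,+0) = 0.000000; V(3,+1) = 6.343736; V(3,+2) = 19.339193; V(3,+3) = 42.782846
Backward induction: V(k, j) = exp(-r*dt) * [p_u * V(k+1, j+1) + p_m * V(k+1, j) + p_d * V(k+1, j-1)]
  V(2,-2) = exp(-r*dt) * [p_u*0.000000 + p_m*0.000000 + p_d*0.000000] = 0.000000
  V(2,-1) = exp(-r*dt) * [p_u*0.000000 + p_m*0.000000 + p_d*0.000000] = 0.000000
  V(2,+0) = exp(-r*dt) * [p_u*6.343736 + p_m*0.000000 + p_d*0.000000] = 0.806248
  V(2,+1) = exp(-r*dt) * [p_u*19.339193 + p_m*6.343736 + p_d*0.000000] = 6.631029
  V(2,+2) = exp(-r*dt) * [p_u*42.782846 + p_m*19.339193 + p_d*6.343736] = 19.439778
  V(1,-1) = exp(-r*dt) * [p_u*0.806248 + p_m*0.000000 + p_d*0.000000] = 0.102469
  V(1,+0) = exp(-r*dt) * [p_u*6.631029 + p_m*0.806248 + p_d*0.000000] = 1.373140
  V(1,+1) = exp(-r*dt) * [p_u*19.439778 + p_m*6.631029 + p_d*0.806248] = 6.995525
  V(0,+0) = exp(-r*dt) * [p_u*6.995525 + p_m*1.373140 + p_d*0.102469] = 1.813069


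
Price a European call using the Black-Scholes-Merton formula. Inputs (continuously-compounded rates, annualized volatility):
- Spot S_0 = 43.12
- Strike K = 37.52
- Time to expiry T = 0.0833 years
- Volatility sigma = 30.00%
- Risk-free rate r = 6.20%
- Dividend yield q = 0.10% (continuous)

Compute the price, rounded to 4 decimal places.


d1 = (ln(S/K) + (r - q + 0.5*sigma^2) * T) / (sigma * sqrt(T)) = 1.70863579
d2 = d1 - sigma * sqrt(T) = 1.62205057
exp(-rT) = 0.99484871; exp(-qT) = 0.99991670
C = S_0 * exp(-qT) * N(d1) - K * exp(-rT) * N(d2)
N(d1) = 0.95624078; N(d2) = 0.94760374
C = 43.1200 * 0.99991670 * 0.95624078 - 37.5200 * 0.99484871 * 0.94760374 = 5.8587

Answer: Price = 5.8587


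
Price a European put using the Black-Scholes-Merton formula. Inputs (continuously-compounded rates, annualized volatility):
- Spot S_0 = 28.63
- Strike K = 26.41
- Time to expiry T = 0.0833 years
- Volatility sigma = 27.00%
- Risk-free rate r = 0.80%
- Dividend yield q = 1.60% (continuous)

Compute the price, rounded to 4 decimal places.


d1 = (ln(S/K) + (r - q + 0.5*sigma^2) * T) / (sigma * sqrt(T)) = 1.06615937
d2 = d1 - sigma * sqrt(T) = 0.98823268
exp(-rT) = 0.99933382; exp(-qT) = 0.99866809
P = K * exp(-rT) * N(-d2) - S_0 * exp(-qT) * N(-d1)
N(-d1) = 0.14317580; N(-d2) = 0.16151935
P = 26.4100 * 0.99933382 * 0.16151935 - 28.6300 * 0.99866809 * 0.14317580 = 0.1692

Answer: Price = 0.1692


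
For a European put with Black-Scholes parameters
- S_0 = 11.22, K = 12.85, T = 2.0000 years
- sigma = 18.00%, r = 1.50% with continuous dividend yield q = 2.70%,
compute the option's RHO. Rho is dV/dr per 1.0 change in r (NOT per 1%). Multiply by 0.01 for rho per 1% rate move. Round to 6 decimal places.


d1 = -0.4998691484; d2 = -0.7544275897
phi(d1) = 0.3520883587; exp(-qT) = 0.9474321065; exp(-rT) = 0.9704455335
N(-d2) = 0.7747037450
Rho = -K*T*exp(-rT)*N(-d2) = -12.8500 * 2.0000 * 0.9704455335 * 0.7747037450 = -19.321460

Answer: Rho = -19.321460


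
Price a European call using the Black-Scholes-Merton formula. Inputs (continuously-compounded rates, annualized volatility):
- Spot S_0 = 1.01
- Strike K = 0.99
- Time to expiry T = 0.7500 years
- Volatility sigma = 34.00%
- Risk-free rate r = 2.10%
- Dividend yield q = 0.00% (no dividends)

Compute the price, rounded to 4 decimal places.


d1 = (ln(S/K) + (r - q + 0.5*sigma^2) * T) / (sigma * sqrt(T)) = 0.26863995
d2 = d1 - sigma * sqrt(T) = -0.02580869
exp(-rT) = 0.98437338; exp(-qT) = 1.00000000
C = S_0 * exp(-qT) * N(d1) - K * exp(-rT) * N(d2)
N(d1) = 0.60589662; N(d2) = 0.48970497
C = 1.0100 * 1.00000000 * 0.60589662 - 0.9900 * 0.98437338 * 0.48970497 = 0.1347

Answer: Price = 0.1347


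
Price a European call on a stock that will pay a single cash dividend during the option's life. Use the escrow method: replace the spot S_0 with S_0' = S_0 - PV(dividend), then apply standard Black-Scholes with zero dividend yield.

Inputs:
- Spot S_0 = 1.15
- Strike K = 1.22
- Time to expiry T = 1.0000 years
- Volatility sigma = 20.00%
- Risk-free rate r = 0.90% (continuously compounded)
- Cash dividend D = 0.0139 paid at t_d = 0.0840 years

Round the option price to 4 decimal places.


PV(D) = D * exp(-r * t_d) = 0.0139 * 0.99924429 = 0.01388950
S_0' = S_0 - PV(D) = 1.1500 - 0.01388950 = 1.13611050
d1 = (ln(S_0'/K) + (r + sigma^2/2)*T) / (sigma*sqrt(T)) = -0.21120134
d2 = d1 - sigma*sqrt(T) = -0.41120134
exp(-rT) = 0.99104038
N(d1) = 0.41636508; N(d2) = 0.34046245
C = S_0' * N(d1) - K * exp(-rT) * N(d2) = 1.13611050 * 0.41636508 - 1.2200 * 0.99104038 * 0.34046245 = 0.0614

Answer: Price = 0.0614


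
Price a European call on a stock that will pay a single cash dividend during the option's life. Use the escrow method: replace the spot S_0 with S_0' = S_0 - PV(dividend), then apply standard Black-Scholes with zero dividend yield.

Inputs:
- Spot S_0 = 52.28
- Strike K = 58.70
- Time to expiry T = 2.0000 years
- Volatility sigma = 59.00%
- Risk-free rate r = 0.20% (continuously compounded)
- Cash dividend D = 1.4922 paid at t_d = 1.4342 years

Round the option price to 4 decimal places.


PV(D) = D * exp(-r * t_d) = 1.4922 * 0.99713571 = 1.48792591
S_0' = S_0 - PV(D) = 52.2800 - 1.48792591 = 50.79207409
d1 = (ln(S_0'/K) + (r + sigma^2/2)*T) / (sigma*sqrt(T)) = 0.24856672
d2 = d1 - sigma*sqrt(T) = -0.58581928
exp(-rT) = 0.99600799
N(d1) = 0.59815202; N(d2) = 0.27899848
C = S_0' * N(d1) - K * exp(-rT) * N(d2) = 50.79207409 * 0.59815202 - 58.7000 * 0.99600799 * 0.27899848 = 14.0695

Answer: Price = 14.0695


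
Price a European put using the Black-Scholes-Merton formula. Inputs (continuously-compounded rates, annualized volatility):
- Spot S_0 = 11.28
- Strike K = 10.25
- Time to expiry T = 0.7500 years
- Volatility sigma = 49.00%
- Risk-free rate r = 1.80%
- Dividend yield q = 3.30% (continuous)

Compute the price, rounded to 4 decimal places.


d1 = (ln(S/K) + (r - q + 0.5*sigma^2) * T) / (sigma * sqrt(T)) = 0.41131150
d2 = d1 - sigma * sqrt(T) = -0.01304095
exp(-rT) = 0.98659072; exp(-qT) = 0.97555377
P = K * exp(-rT) * N(-d2) - S_0 * exp(-qT) * N(-d1)
N(-d1) = 0.34042207; N(-d2) = 0.50520244
P = 10.2500 * 0.98659072 * 0.50520244 - 11.2800 * 0.97555377 * 0.34042207 = 1.3628

Answer: Price = 1.3628


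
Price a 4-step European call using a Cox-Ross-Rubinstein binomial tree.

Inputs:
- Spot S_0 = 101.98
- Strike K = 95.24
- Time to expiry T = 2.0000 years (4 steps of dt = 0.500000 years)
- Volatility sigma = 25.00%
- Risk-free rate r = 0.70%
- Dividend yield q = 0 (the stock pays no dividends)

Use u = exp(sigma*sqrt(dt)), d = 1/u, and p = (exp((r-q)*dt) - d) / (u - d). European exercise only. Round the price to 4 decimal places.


Answer: Price = V(0,0) = 18.2936

Derivation:
dt = T/N = 0.500000
u = exp(sigma*sqrt(dt)) = 1.193365; d = 1/u = 0.837967
p = (exp((r-q)*dt) - d) / (u - d) = 0.465786
Discount per step: exp(-r*dt) = 0.996506
Stock lattice S(k, i) with i counting down-moves:
  k=0: S(0,0) = 101.9800
  k=1: S(1,0) = 121.6993; S(1,1) = 85.4559
  k=2: S(2,0) = 145.2317; S(2,1) = 101.9800; S(2,2) = 71.6092
  k=3: S(3,0) = 173.3143; S(3,1) = 121.6993; S(3,2) = 85.4559; S(3,3) = 60.0061
  k=4: S(4,0) = 206.8272; S(4,1) = 145.2317; S(4,2) = 101.9800; S(4,3) = 71.6092; S(4,4) = 50.2831
Terminal payoffs V(N, i) = max(S_T - K, 0):
  V(4,0) = 111.587166; V(4,1) = 49.991658; V(4,2) = 6.740000; V(4,3) = 0.000000; V(4,4) = 0.000000
Backward induction: V(k, i) = exp(-r*dt) * [p * V(k+1, i) + (1-p) * V(k+1, i+1)].
  V(3,0) = exp(-r*dt) * [p*111.587166 + (1-p)*49.991658] = 78.407073
  V(3,1) = exp(-r*dt) * [p*49.991658 + (1-p)*6.740000] = 26.792077
  V(3,2) = exp(-r*dt) * [p*6.740000 + (1-p)*0.000000] = 3.128429
  V(3,3) = exp(-r*dt) * [p*0.000000 + (1-p)*0.000000] = 0.000000
  V(2,0) = exp(-r*dt) * [p*78.407073 + (1-p)*26.792077] = 50.656010
  V(2,1) = exp(-r*dt) * [p*26.792077 + (1-p)*3.128429] = 14.101183
  V(2,2) = exp(-r*dt) * [p*3.128429 + (1-p)*0.000000] = 1.452087
  V(1,0) = exp(-r*dt) * [p*50.656010 + (1-p)*14.101183] = 31.019150
  V(1,1) = exp(-r*dt) * [p*14.101183 + (1-p)*1.452087] = 7.318199
  V(0,0) = exp(-r*dt) * [p*31.019150 + (1-p)*7.318199] = 18.293629


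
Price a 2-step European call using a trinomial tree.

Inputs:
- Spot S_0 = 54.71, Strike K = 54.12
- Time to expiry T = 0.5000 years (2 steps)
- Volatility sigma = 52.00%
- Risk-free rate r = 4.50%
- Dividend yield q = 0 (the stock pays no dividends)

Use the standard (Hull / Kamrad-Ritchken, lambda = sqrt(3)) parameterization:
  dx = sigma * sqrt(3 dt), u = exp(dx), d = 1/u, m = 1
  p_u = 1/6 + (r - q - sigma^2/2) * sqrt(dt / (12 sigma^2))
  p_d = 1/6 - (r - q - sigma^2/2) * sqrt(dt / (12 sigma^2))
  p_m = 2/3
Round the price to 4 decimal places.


Answer: Price = V(0,0) = 7.7223

Derivation:
dt = T/N = 0.250000; dx = sigma*sqrt(3*dt) = 0.450333
u = exp(dx) = 1.568835; d = 1/u = 0.637416
p_u = 0.141630, p_m = 0.666667, p_d = 0.191704
Discount per step: exp(-r*dt) = 0.988813
Stock lattice S(k, j) with j the centered position index:
  k=0: S(0,+0) = 54.7100
  k=1: S(1,-1) = 34.8730; S(1,+0) = 54.7100; S(1,+1) = 85.8310
  k=2: S(2,-2) = 22.2286; S(2,-1) = 34.8730; S(2,+0) = 54.7100; S(2,+1) = 85.8310; S(2,+2) = 134.6546
Terminal payoffs V(N, j) = max(S_T - K, 0):
  V(2,-2) = 0.000000; V(2,-1) = 0.000000; V(2,+0) = 0.590000; V(2,+1) = 31.710955; V(2,+2) = 80.534593
Backward induction: V(k, j) = exp(-r*dt) * [p_u * V(k+1, j+1) + p_m * V(k+1, j) + p_d * V(k+1, j-1)]
  V(1,-1) = exp(-r*dt) * [p_u*0.590000 + p_m*0.000000 + p_d*0.000000] = 0.082627
  V(1,+0) = exp(-r*dt) * [p_u*31.710955 + p_m*0.590000 + p_d*0.000000] = 4.829902
  V(1,+1) = exp(-r*dt) * [p_u*80.534593 + p_m*31.710955 + p_d*0.590000] = 32.294464
  V(0,+0) = exp(-r*dt) * [p_u*32.294464 + p_m*4.829902 + p_d*0.082627] = 7.722262


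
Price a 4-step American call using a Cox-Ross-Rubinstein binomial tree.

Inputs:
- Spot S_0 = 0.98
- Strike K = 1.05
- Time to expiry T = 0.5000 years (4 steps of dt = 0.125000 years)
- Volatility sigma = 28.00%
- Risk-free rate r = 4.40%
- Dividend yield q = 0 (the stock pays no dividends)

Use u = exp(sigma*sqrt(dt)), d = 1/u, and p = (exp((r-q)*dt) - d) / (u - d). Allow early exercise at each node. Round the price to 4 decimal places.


dt = T/N = 0.125000
u = exp(sigma*sqrt(dt)) = 1.104061; d = 1/u = 0.905747
p = (exp((r-q)*dt) - d) / (u - d) = 0.503082
Discount per step: exp(-r*dt) = 0.994515
Stock lattice S(k, i) with i counting down-moves:
  k=0: S(0,0) = 0.9800
  k=1: S(1,0) = 1.0820; S(1,1) = 0.8876
  k=2: S(2,0) = 1.1946; S(2,1) = 0.9800; S(2,2) = 0.8040
  k=3: S(3,0) = 1.3189; S(3,1) = 1.0820; S(3,2) = 0.8876; S(3,3) = 0.7282
  k=4: S(4,0) = 1.4561; S(4,1) = 1.1946; S(4,2) = 0.9800; S(4,3) = 0.8040; S(4,4) = 0.6596
Terminal payoffs V(N, i) = max(S_T - K, 0):
  V(4,0) = 0.406123; V(4,1) = 0.144571; V(4,2) = 0.000000; V(4,3) = 0.000000; V(4,4) = 0.000000
Backward induction: V(k, i) = exp(-r*dt) * [p * V(k+1, i) + (1-p) * V(k+1, i+1)]; then take max(V_cont, immediate exercise) for American.
  V(3,0) = exp(-r*dt) * [p*0.406123 + (1-p)*0.144571] = 0.274638; exercise = 0.268879; V(3,0) = max -> 0.274638
  V(3,1) = exp(-r*dt) * [p*0.144571 + (1-p)*0.000000] = 0.072332; exercise = 0.031980; V(3,1) = max -> 0.072332
  V(3,2) = exp(-r*dt) * [p*0.000000 + (1-p)*0.000000] = 0.000000; exercise = 0.000000; V(3,2) = max -> 0.000000
  V(3,3) = exp(-r*dt) * [p*0.000000 + (1-p)*0.000000] = 0.000000; exercise = 0.000000; V(3,3) = max -> 0.000000
  V(2,0) = exp(-r*dt) * [p*0.274638 + (1-p)*0.072332] = 0.173154; exercise = 0.144571; V(2,0) = max -> 0.173154
  V(2,1) = exp(-r*dt) * [p*0.072332 + (1-p)*0.000000] = 0.036189; exercise = 0.000000; V(2,1) = max -> 0.036189
  V(2,2) = exp(-r*dt) * [p*0.000000 + (1-p)*0.000000] = 0.000000; exercise = 0.000000; V(2,2) = max -> 0.000000
  V(1,0) = exp(-r*dt) * [p*0.173154 + (1-p)*0.036189] = 0.104517; exercise = 0.031980; V(1,0) = max -> 0.104517
  V(1,1) = exp(-r*dt) * [p*0.036189 + (1-p)*0.000000] = 0.018106; exercise = 0.000000; V(1,1) = max -> 0.018106
  V(0,0) = exp(-r*dt) * [p*0.104517 + (1-p)*0.018106] = 0.061240; exercise = 0.000000; V(0,0) = max -> 0.061240

Answer: Price = V(0,0) = 0.0612


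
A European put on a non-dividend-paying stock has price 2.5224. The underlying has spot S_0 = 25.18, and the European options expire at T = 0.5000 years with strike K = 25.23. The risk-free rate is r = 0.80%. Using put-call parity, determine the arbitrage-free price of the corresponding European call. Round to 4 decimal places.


Put-call parity: C - P = S_0 * exp(-qT) - K * exp(-rT).
S_0 * exp(-qT) = 25.1800 * 1.00000000 = 25.18000000
K * exp(-rT) = 25.2300 * 0.99600799 = 25.12928157
C = P + S*exp(-qT) - K*exp(-rT)
C = 2.5224 + 25.18000000 - 25.12928157 = 2.5731

Answer: Call price = 2.5731


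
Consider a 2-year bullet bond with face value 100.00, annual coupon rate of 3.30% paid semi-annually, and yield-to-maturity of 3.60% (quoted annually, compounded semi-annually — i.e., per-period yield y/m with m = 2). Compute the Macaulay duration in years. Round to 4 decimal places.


Coupon per period c = face * coupon_rate / m = 1.650000
Periods per year m = 2; per-period yield y/m = 0.018000
Number of cashflows N = 4
Cashflows (t years, CF_t, discount factor 1/(1+y/m)^(m*t), PV):
  t = 0.5000: CF_t = 1.650000, DF = 0.982318, PV = 1.620825
  t = 1.0000: CF_t = 1.650000, DF = 0.964949, PV = 1.592166
  t = 1.5000: CF_t = 1.650000, DF = 0.947887, PV = 1.564014
  t = 2.0000: CF_t = 101.650000, DF = 0.931127, PV = 94.649053
Price P = sum_t PV_t = 99.426058
Macaulay numerator sum_t t * PV_t:
  t * PV_t at t = 0.5000: 0.810413
  t * PV_t at t = 1.0000: 1.592166
  t * PV_t at t = 1.5000: 2.346021
  t * PV_t at t = 2.0000: 189.298105
Macaulay duration D = (sum_t t * PV_t) / P = 194.046705 / 99.426058 = 1.951668

Answer: Macaulay duration = 1.9517 years


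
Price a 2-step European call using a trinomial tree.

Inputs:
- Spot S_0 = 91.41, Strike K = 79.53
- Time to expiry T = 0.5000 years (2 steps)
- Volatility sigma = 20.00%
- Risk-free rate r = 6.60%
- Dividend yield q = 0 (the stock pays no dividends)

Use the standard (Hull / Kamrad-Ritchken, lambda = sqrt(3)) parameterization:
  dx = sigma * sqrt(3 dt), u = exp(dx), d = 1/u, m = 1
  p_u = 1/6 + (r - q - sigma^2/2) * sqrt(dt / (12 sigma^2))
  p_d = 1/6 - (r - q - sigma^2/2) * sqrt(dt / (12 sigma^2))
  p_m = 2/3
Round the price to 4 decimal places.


Answer: Price = V(0,0) = 15.1637

Derivation:
dt = T/N = 0.250000; dx = sigma*sqrt(3*dt) = 0.173205
u = exp(dx) = 1.189110; d = 1/u = 0.840965
p_u = 0.199864, p_m = 0.666667, p_d = 0.133469
Discount per step: exp(-r*dt) = 0.983635
Stock lattice S(k, j) with j the centered position index:
  k=0: S(0,+0) = 91.4100
  k=1: S(1,-1) = 76.8726; S(1,+0) = 91.4100; S(1,+1) = 108.6965
  k=2: S(2,-2) = 64.6472; S(2,-1) = 76.8726; S(2,+0) = 91.4100; S(2,+1) = 108.6965; S(2,+2) = 129.2521
Terminal payoffs V(N, j) = max(S_T - K, 0):
  V(2,-2) = 0.000000; V(2,-1) = 0.000000; V(2,+0) = 11.880000; V(2,+1) = 29.166540; V(2,+2) = 49.722136
Backward induction: V(k, j) = exp(-r*dt) * [p_u * V(k+1, j+1) + p_m * V(k+1, j) + p_d * V(k+1, j-1)]
  V(1,-1) = exp(-r*dt) * [p_u*11.880000 + p_m*0.000000 + p_d*0.000000] = 2.335532
  V(1,+0) = exp(-r*dt) * [p_u*29.166540 + p_m*11.880000 + p_d*0.000000] = 13.524347
  V(1,+1) = exp(-r*dt) * [p_u*49.722136 + p_m*29.166540 + p_d*11.880000] = 30.460878
  V(0,+0) = exp(-r*dt) * [p_u*30.460878 + p_m*13.524347 + p_d*2.335532] = 15.163718


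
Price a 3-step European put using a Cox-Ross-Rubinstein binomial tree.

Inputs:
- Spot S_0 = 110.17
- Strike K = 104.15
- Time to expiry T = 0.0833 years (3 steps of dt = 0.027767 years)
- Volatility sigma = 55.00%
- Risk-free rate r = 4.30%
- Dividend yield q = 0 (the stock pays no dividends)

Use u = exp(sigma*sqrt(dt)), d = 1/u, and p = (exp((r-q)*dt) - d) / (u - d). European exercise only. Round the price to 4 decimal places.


Answer: Price = V(0,0) = 4.2063

Derivation:
dt = T/N = 0.027767
u = exp(sigma*sqrt(dt)) = 1.095979; d = 1/u = 0.912426
p = (exp((r-q)*dt) - d) / (u - d) = 0.483613
Discount per step: exp(-r*dt) = 0.998807
Stock lattice S(k, i) with i counting down-moves:
  k=0: S(0,0) = 110.1700
  k=1: S(1,0) = 120.7440; S(1,1) = 100.5220
  k=2: S(2,0) = 132.3330; S(2,1) = 110.1700; S(2,2) = 91.7189
  k=3: S(3,0) = 145.0342; S(3,1) = 120.7440; S(3,2) = 100.5220; S(3,3) = 83.6867
Terminal payoffs V(N, i) = max(K - S_T, 0):
  V(3,0) = 0.000000; V(3,1) = 0.000000; V(3,2) = 3.628031; V(3,3) = 20.463336
Backward induction: V(k, i) = exp(-r*dt) * [p * V(k+1, i) + (1-p) * V(k+1, i+1)].
  V(2,0) = exp(-r*dt) * [p*0.000000 + (1-p)*0.000000] = 0.000000
  V(2,1) = exp(-r*dt) * [p*0.000000 + (1-p)*3.628031] = 1.871234
  V(2,2) = exp(-r*dt) * [p*3.628031 + (1-p)*20.463336] = 12.306868
  V(1,0) = exp(-r*dt) * [p*0.000000 + (1-p)*1.871234] = 0.965129
  V(1,1) = exp(-r*dt) * [p*1.871234 + (1-p)*12.306868] = 7.251402
  V(0,0) = exp(-r*dt) * [p*0.965129 + (1-p)*7.251402] = 4.206256


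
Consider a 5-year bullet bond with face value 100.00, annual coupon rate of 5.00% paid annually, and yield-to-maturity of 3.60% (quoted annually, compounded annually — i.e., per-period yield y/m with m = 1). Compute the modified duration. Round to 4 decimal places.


Coupon per period c = face * coupon_rate / m = 5.000000
Periods per year m = 1; per-period yield y/m = 0.036000
Number of cashflows N = 5
Cashflows (t years, CF_t, discount factor 1/(1+y/m)^(m*t), PV):
  t = 1.0000: CF_t = 5.000000, DF = 0.965251, PV = 4.826255
  t = 2.0000: CF_t = 5.000000, DF = 0.931709, PV = 4.658547
  t = 3.0000: CF_t = 5.000000, DF = 0.899333, PV = 4.496667
  t = 4.0000: CF_t = 5.000000, DF = 0.868082, PV = 4.340412
  t = 5.0000: CF_t = 105.000000, DF = 0.837917, PV = 87.981330
Price P = sum_t PV_t = 106.303211
First compute Macaulay numerator sum_t t * PV_t:
  t * PV_t at t = 1.0000: 4.826255
  t * PV_t at t = 2.0000: 9.317094
  t * PV_t at t = 3.0000: 13.490001
  t * PV_t at t = 4.0000: 17.361649
  t * PV_t at t = 5.0000: 439.906649
Macaulay duration D = 484.901649 / 106.303211 = 4.561496
Modified duration = D / (1 + y/m) = 4.561496 / (1 + 0.036000) = 4.402988

Answer: Modified duration = 4.4030


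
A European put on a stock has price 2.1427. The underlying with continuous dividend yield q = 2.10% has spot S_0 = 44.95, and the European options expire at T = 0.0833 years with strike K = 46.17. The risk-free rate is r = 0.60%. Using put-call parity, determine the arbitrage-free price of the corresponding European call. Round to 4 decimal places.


Answer: Call price = 0.8672

Derivation:
Put-call parity: C - P = S_0 * exp(-qT) - K * exp(-rT).
S_0 * exp(-qT) = 44.9500 * 0.99825223 = 44.87143770
K * exp(-rT) = 46.1700 * 0.99950032 = 46.14693000
C = P + S*exp(-qT) - K*exp(-rT)
C = 2.1427 + 44.87143770 - 46.14693000 = 0.8672


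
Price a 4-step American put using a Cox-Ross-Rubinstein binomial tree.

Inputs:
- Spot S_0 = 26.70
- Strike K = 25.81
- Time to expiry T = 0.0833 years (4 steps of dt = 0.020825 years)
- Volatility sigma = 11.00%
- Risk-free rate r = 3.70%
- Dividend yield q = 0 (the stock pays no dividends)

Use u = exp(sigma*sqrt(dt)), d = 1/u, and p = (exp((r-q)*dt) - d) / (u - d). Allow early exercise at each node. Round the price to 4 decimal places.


Answer: Price = V(0,0) = 0.0397

Derivation:
dt = T/N = 0.020825
u = exp(sigma*sqrt(dt)) = 1.016001; d = 1/u = 0.984251
p = (exp((r-q)*dt) - d) / (u - d) = 0.520310
Discount per step: exp(-r*dt) = 0.999230
Stock lattice S(k, i) with i counting down-moves:
  k=0: S(0,0) = 26.7000
  k=1: S(1,0) = 27.1272; S(1,1) = 26.2795
  k=2: S(2,0) = 27.5613; S(2,1) = 26.7000; S(2,2) = 25.8656
  k=3: S(3,0) = 28.0023; S(3,1) = 27.1272; S(3,2) = 26.2795; S(3,3) = 25.4583
  k=4: S(4,0) = 28.4503; S(4,1) = 27.5613; S(4,2) = 26.7000; S(4,3) = 25.8656; S(4,4) = 25.0574
Terminal payoffs V(N, i) = max(K - S_T, 0):
  V(4,0) = 0.000000; V(4,1) = 0.000000; V(4,2) = 0.000000; V(4,3) = 0.000000; V(4,4) = 0.752636
Backward induction: V(k, i) = exp(-r*dt) * [p * V(k+1, i) + (1-p) * V(k+1, i+1)]; then take max(V_cont, immediate exercise) for American.
  V(3,0) = exp(-r*dt) * [p*0.000000 + (1-p)*0.000000] = 0.000000; exercise = 0.000000; V(3,0) = max -> 0.000000
  V(3,1) = exp(-r*dt) * [p*0.000000 + (1-p)*0.000000] = 0.000000; exercise = 0.000000; V(3,1) = max -> 0.000000
  V(3,2) = exp(-r*dt) * [p*0.000000 + (1-p)*0.000000] = 0.000000; exercise = 0.000000; V(3,2) = max -> 0.000000
  V(3,3) = exp(-r*dt) * [p*0.000000 + (1-p)*0.752636] = 0.360754; exercise = 0.351703; V(3,3) = max -> 0.360754
  V(2,0) = exp(-r*dt) * [p*0.000000 + (1-p)*0.000000] = 0.000000; exercise = 0.000000; V(2,0) = max -> 0.000000
  V(2,1) = exp(-r*dt) * [p*0.000000 + (1-p)*0.000000] = 0.000000; exercise = 0.000000; V(2,1) = max -> 0.000000
  V(2,2) = exp(-r*dt) * [p*0.000000 + (1-p)*0.360754] = 0.172917; exercise = 0.000000; V(2,2) = max -> 0.172917
  V(1,0) = exp(-r*dt) * [p*0.000000 + (1-p)*0.000000] = 0.000000; exercise = 0.000000; V(1,0) = max -> 0.000000
  V(1,1) = exp(-r*dt) * [p*0.000000 + (1-p)*0.172917] = 0.082883; exercise = 0.000000; V(1,1) = max -> 0.082883
  V(0,0) = exp(-r*dt) * [p*0.000000 + (1-p)*0.082883] = 0.039727; exercise = 0.000000; V(0,0) = max -> 0.039727


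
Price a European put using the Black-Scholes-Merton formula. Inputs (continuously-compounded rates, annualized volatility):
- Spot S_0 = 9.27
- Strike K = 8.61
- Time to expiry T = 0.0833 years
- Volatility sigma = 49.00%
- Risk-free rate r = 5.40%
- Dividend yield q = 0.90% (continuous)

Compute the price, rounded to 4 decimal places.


d1 = (ln(S/K) + (r - q + 0.5*sigma^2) * T) / (sigma * sqrt(T)) = 0.61947506
d2 = d1 - sigma * sqrt(T) = 0.47805254
exp(-rT) = 0.99551190; exp(-qT) = 0.99925058
P = K * exp(-rT) * N(-d2) - S_0 * exp(-qT) * N(-d1)
N(-d1) = 0.26780172; N(-d2) = 0.31630641
P = 8.6100 * 0.99551190 * 0.31630641 - 9.2700 * 0.99925058 * 0.26780172 = 0.2305

Answer: Price = 0.2305


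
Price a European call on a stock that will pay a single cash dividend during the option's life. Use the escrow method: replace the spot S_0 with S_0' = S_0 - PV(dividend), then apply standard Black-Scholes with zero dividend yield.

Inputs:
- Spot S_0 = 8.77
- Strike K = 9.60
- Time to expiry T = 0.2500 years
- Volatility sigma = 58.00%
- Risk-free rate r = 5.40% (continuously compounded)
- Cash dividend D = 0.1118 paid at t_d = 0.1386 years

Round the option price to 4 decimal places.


Answer: Price = 0.6882

Derivation:
PV(D) = D * exp(-r * t_d) = 0.1118 * 0.99254354 = 0.11096637
S_0' = S_0 - PV(D) = 8.7700 - 0.11096637 = 8.65903363
d1 = (ln(S_0'/K) + (r + sigma^2/2)*T) / (sigma*sqrt(T)) = -0.16417232
d2 = d1 - sigma*sqrt(T) = -0.45417232
exp(-rT) = 0.98659072
N(d1) = 0.43479775; N(d2) = 0.32485240
C = S_0' * N(d1) - K * exp(-rT) * N(d2) = 8.65903363 * 0.43479775 - 9.6000 * 0.98659072 * 0.32485240 = 0.6882


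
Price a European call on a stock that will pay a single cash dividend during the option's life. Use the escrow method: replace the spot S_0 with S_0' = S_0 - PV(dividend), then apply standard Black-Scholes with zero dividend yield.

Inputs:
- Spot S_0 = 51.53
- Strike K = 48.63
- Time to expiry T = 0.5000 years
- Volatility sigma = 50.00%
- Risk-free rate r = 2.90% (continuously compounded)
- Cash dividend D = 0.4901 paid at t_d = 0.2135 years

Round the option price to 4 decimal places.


Answer: Price = 8.6087

Derivation:
PV(D) = D * exp(-r * t_d) = 0.4901 * 0.99382763 = 0.48707492
S_0' = S_0 - PV(D) = 51.5300 - 0.48707492 = 51.04292508
d1 = (ln(S_0'/K) + (r + sigma^2/2)*T) / (sigma*sqrt(T)) = 0.35475921
d2 = d1 - sigma*sqrt(T) = 0.00120582
exp(-rT) = 0.98560462
N(d1) = 0.63861501; N(d2) = 0.50048105
C = S_0' * N(d1) - K * exp(-rT) * N(d2) = 51.04292508 * 0.63861501 - 48.6300 * 0.98560462 * 0.50048105 = 8.6087


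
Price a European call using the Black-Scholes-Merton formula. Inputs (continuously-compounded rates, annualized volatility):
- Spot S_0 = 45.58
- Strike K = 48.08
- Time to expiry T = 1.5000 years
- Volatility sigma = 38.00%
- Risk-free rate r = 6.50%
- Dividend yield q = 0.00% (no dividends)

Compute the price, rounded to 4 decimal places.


d1 = (ln(S/K) + (r - q + 0.5*sigma^2) * T) / (sigma * sqrt(T)) = 0.32746398
d2 = d1 - sigma * sqrt(T) = -0.13793908
exp(-rT) = 0.90710234; exp(-qT) = 1.00000000
C = S_0 * exp(-qT) * N(d1) - K * exp(-rT) * N(d2)
N(d1) = 0.62834151; N(d2) = 0.44514428
C = 45.5800 * 1.00000000 * 0.62834151 - 48.0800 * 0.90710234 * 0.44514428 = 9.2255

Answer: Price = 9.2255


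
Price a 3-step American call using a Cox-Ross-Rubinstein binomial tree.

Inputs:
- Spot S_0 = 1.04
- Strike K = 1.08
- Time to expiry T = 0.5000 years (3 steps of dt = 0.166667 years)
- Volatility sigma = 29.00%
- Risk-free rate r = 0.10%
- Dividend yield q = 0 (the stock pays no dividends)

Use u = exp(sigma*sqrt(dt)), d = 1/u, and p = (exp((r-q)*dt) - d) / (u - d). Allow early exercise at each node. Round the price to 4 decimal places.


dt = T/N = 0.166667
u = exp(sigma*sqrt(dt)) = 1.125685; d = 1/u = 0.888348
p = (exp((r-q)*dt) - d) / (u - d) = 0.471139
Discount per step: exp(-r*dt) = 0.999833
Stock lattice S(k, i) with i counting down-moves:
  k=0: S(0,0) = 1.0400
  k=1: S(1,0) = 1.1707; S(1,1) = 0.9239
  k=2: S(2,0) = 1.3179; S(2,1) = 1.0400; S(2,2) = 0.8207
  k=3: S(3,0) = 1.4835; S(3,1) = 1.1707; S(3,2) = 0.9239; S(3,3) = 0.7291
Terminal payoffs V(N, i) = max(S_T - K, 0):
  V(3,0) = 0.403489; V(3,1) = 0.090713; V(3,2) = 0.000000; V(3,3) = 0.000000
Backward induction: V(k, i) = exp(-r*dt) * [p * V(k+1, i) + (1-p) * V(k+1, i+1)]; then take max(V_cont, immediate exercise) for American.
  V(2,0) = exp(-r*dt) * [p*0.403489 + (1-p)*0.090713] = 0.238034; exercise = 0.237854; V(2,0) = max -> 0.238034
  V(2,1) = exp(-r*dt) * [p*0.090713 + (1-p)*0.000000] = 0.042731; exercise = 0.000000; V(2,1) = max -> 0.042731
  V(2,2) = exp(-r*dt) * [p*0.000000 + (1-p)*0.000000] = 0.000000; exercise = 0.000000; V(2,2) = max -> 0.000000
  V(1,0) = exp(-r*dt) * [p*0.238034 + (1-p)*0.042731] = 0.134723; exercise = 0.090713; V(1,0) = max -> 0.134723
  V(1,1) = exp(-r*dt) * [p*0.042731 + (1-p)*0.000000] = 0.020129; exercise = 0.000000; V(1,1) = max -> 0.020129
  V(0,0) = exp(-r*dt) * [p*0.134723 + (1-p)*0.020129] = 0.074107; exercise = 0.000000; V(0,0) = max -> 0.074107

Answer: Price = V(0,0) = 0.0741


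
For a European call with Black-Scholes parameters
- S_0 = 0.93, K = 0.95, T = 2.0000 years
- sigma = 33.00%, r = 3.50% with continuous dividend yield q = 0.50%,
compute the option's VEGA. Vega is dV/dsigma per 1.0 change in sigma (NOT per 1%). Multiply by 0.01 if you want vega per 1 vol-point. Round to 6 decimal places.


d1 = 0.3163180079; d2 = -0.1503724677
phi(d1) = 0.3794748050; exp(-qT) = 0.9900498337; exp(-rT) = 0.9323938199
Vega = S * exp(-qT) * phi(d1) * sqrt(T) = 0.9300 * 0.9900498337 * 0.3794748050 * 1.4142135624 = 0.494126

Answer: Vega = 0.494126


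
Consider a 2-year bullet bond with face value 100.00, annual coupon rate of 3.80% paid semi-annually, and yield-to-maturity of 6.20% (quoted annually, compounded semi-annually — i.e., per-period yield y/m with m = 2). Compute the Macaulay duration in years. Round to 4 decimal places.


Answer: Macaulay duration = 1.9433 years

Derivation:
Coupon per period c = face * coupon_rate / m = 1.900000
Periods per year m = 2; per-period yield y/m = 0.031000
Number of cashflows N = 4
Cashflows (t years, CF_t, discount factor 1/(1+y/m)^(m*t), PV):
  t = 0.5000: CF_t = 1.900000, DF = 0.969932, PV = 1.842871
  t = 1.0000: CF_t = 1.900000, DF = 0.940768, PV = 1.787460
  t = 1.5000: CF_t = 1.900000, DF = 0.912481, PV = 1.733715
  t = 2.0000: CF_t = 101.900000, DF = 0.885045, PV = 90.186083
Price P = sum_t PV_t = 95.550128
Macaulay numerator sum_t t * PV_t:
  t * PV_t at t = 0.5000: 0.921435
  t * PV_t at t = 1.0000: 1.787460
  t * PV_t at t = 1.5000: 2.600572
  t * PV_t at t = 2.0000: 180.372165
Macaulay duration D = (sum_t t * PV_t) / P = 185.681632 / 95.550128 = 1.943290


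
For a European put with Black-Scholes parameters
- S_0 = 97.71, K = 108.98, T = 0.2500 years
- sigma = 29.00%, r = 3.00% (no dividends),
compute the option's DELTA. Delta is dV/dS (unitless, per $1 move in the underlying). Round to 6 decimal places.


Answer: Delta = -0.735197

Derivation:
d1 = -0.6286066979; d2 = -0.7736066979
phi(d1) = 0.3274199362; exp(-qT) = 1.0000000000; exp(-rT) = 0.9925280548
N(-d1) = 0.7351967129
Delta = -exp(-qT) * N(-d1) = -1.0000000000 * 0.7351967129 = -0.735197


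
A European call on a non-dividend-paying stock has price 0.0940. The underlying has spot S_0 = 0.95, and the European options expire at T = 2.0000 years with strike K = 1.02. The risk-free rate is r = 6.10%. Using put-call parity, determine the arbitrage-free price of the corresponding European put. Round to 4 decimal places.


Answer: Put price = 0.0469

Derivation:
Put-call parity: C - P = S_0 * exp(-qT) - K * exp(-rT).
S_0 * exp(-qT) = 0.9500 * 1.00000000 = 0.95000000
K * exp(-rT) = 1.0200 * 0.88514837 = 0.90285134
P = C - S*exp(-qT) + K*exp(-rT)
P = 0.0940 - 0.95000000 + 0.90285134 = 0.0469


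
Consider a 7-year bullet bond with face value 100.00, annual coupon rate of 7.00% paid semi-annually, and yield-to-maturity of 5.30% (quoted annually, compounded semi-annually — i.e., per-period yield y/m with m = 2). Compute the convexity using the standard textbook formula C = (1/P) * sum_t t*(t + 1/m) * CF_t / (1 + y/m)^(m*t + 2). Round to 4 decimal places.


Answer: Convexity = 37.8649

Derivation:
Coupon per period c = face * coupon_rate / m = 3.500000
Periods per year m = 2; per-period yield y/m = 0.026500
Number of cashflows N = 14
Cashflows (t years, CF_t, discount factor 1/(1+y/m)^(m*t), PV):
  t = 0.5000: CF_t = 3.500000, DF = 0.974184, PV = 3.409644
  t = 1.0000: CF_t = 3.500000, DF = 0.949035, PV = 3.321621
  t = 1.5000: CF_t = 3.500000, DF = 0.924535, PV = 3.235871
  t = 2.0000: CF_t = 3.500000, DF = 0.900667, PV = 3.152334
  t = 2.5000: CF_t = 3.500000, DF = 0.877415, PV = 3.070954
  t = 3.0000: CF_t = 3.500000, DF = 0.854764, PV = 2.991674
  t = 3.5000: CF_t = 3.500000, DF = 0.832698, PV = 2.914442
  t = 4.0000: CF_t = 3.500000, DF = 0.811201, PV = 2.839203
  t = 4.5000: CF_t = 3.500000, DF = 0.790259, PV = 2.765906
  t = 5.0000: CF_t = 3.500000, DF = 0.769858, PV = 2.694502
  t = 5.5000: CF_t = 3.500000, DF = 0.749983, PV = 2.624941
  t = 6.0000: CF_t = 3.500000, DF = 0.730622, PV = 2.557176
  t = 6.5000: CF_t = 3.500000, DF = 0.711760, PV = 2.491160
  t = 7.0000: CF_t = 103.500000, DF = 0.693385, PV = 71.765382
Price P = sum_t PV_t = 109.834810
Convexity numerator sum_t t*(t + 1/m) * CF_t / (1+y/m)^(m*t + 2):
  t = 0.5000: term = 1.617935
  t = 1.0000: term = 4.728501
  t = 1.5000: term = 9.212861
  t = 2.0000: term = 14.958372
  t = 2.5000: term = 21.858313
  t = 3.0000: term = 29.811629
  t = 3.5000: term = 38.722688
  t = 4.0000: term = 48.501036
  t = 4.5000: term = 59.061173
  t = 5.0000: term = 70.322337
  t = 5.5000: term = 82.208285
  t = 6.0000: term = 94.647097
  t = 6.5000: term = 107.570983
  t = 7.0000: term = 3575.661463
Convexity = (1/P) * sum = 4158.882673 / 109.834810 = 37.864887


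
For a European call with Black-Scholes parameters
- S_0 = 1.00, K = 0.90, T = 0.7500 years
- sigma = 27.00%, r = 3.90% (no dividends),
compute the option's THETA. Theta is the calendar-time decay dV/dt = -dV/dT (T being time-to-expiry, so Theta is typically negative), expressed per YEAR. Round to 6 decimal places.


d1 = 0.6925980032; d2 = 0.4587711442
phi(d1) = 0.3138674455; exp(-qT) = 1.0000000000; exp(-rT) = 0.9711736407
Theta = -S*exp(-qT)*phi(d1)*sigma/(2*sqrt(T)) - r*K*exp(-rT)*N(d2) + q*S*exp(-qT)*N(d1)
N(d1) = 0.7557190681; N(d2) = 0.6768007408; sqrt(T) = 0.8660254038
Term 1 = -1.0000 * 1.0000000000 * 0.3138674455 * 0.2700 / (2 * 0.8660254038) = -0.0489270926
Term 2 = -0.0390 * 0.9000 * 0.9711736407 * 0.6768007408 = -0.0230709155
Term 3 = 0 (no dividend yield, q = 0)
Theta = -0.0489270926 + (-0.0230709155) + (0.0000000000) = -0.071998

Answer: Theta = -0.071998


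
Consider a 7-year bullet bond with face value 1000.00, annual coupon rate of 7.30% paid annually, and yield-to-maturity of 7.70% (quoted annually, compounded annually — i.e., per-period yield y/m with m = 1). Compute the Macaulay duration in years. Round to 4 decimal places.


Coupon per period c = face * coupon_rate / m = 73.000000
Periods per year m = 1; per-period yield y/m = 0.077000
Number of cashflows N = 7
Cashflows (t years, CF_t, discount factor 1/(1+y/m)^(m*t), PV):
  t = 1.0000: CF_t = 73.000000, DF = 0.928505, PV = 67.780873
  t = 2.0000: CF_t = 73.000000, DF = 0.862122, PV = 62.934887
  t = 3.0000: CF_t = 73.000000, DF = 0.800484, PV = 58.435364
  t = 4.0000: CF_t = 73.000000, DF = 0.743254, PV = 54.257533
  t = 5.0000: CF_t = 73.000000, DF = 0.690115, PV = 50.378397
  t = 6.0000: CF_t = 73.000000, DF = 0.640775, PV = 46.776599
  t = 7.0000: CF_t = 1073.000000, DF = 0.594963, PV = 638.395473
Price P = sum_t PV_t = 978.959125
Macaulay numerator sum_t t * PV_t:
  t * PV_t at t = 1.0000: 67.780873
  t * PV_t at t = 2.0000: 125.869773
  t * PV_t at t = 3.0000: 175.306091
  t * PV_t at t = 4.0000: 217.030134
  t * PV_t at t = 5.0000: 251.891985
  t * PV_t at t = 6.0000: 280.659593
  t * PV_t at t = 7.0000: 4468.768313
Macaulay duration D = (sum_t t * PV_t) / P = 5587.306761 / 978.959125 = 5.707395

Answer: Macaulay duration = 5.7074 years
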